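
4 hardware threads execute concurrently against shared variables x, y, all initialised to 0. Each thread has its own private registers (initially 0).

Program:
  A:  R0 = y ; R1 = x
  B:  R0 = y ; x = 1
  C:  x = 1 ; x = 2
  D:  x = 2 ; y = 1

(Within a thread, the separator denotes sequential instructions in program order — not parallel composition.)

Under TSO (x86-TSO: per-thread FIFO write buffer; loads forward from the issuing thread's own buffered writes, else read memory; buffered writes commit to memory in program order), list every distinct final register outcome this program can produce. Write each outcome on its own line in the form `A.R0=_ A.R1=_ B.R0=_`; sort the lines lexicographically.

A.R0=0 A.R1=0 B.R0=0
A.R0=0 A.R1=0 B.R0=1
A.R0=0 A.R1=1 B.R0=0
A.R0=0 A.R1=1 B.R0=1
A.R0=0 A.R1=2 B.R0=0
A.R0=0 A.R1=2 B.R0=1
A.R0=1 A.R1=1 B.R0=0
A.R0=1 A.R1=1 B.R0=1
A.R0=1 A.R1=2 B.R0=0
A.R0=1 A.R1=2 B.R0=1

outcome vector order: (A.R0,A.R1,B.R0)
|TSO outcomes| = 10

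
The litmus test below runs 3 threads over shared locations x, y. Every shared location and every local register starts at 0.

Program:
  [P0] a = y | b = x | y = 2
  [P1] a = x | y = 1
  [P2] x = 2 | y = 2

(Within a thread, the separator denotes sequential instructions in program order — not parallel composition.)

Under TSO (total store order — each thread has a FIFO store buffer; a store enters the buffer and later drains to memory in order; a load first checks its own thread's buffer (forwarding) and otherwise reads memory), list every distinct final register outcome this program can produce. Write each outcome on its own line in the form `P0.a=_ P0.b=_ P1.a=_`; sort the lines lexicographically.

outcome vector order: (P0.a,P0.b,P1.a)
|TSO outcomes| = 9

P0.a=0 P0.b=0 P1.a=0
P0.a=0 P0.b=0 P1.a=2
P0.a=0 P0.b=2 P1.a=0
P0.a=0 P0.b=2 P1.a=2
P0.a=1 P0.b=0 P1.a=0
P0.a=1 P0.b=2 P1.a=0
P0.a=1 P0.b=2 P1.a=2
P0.a=2 P0.b=2 P1.a=0
P0.a=2 P0.b=2 P1.a=2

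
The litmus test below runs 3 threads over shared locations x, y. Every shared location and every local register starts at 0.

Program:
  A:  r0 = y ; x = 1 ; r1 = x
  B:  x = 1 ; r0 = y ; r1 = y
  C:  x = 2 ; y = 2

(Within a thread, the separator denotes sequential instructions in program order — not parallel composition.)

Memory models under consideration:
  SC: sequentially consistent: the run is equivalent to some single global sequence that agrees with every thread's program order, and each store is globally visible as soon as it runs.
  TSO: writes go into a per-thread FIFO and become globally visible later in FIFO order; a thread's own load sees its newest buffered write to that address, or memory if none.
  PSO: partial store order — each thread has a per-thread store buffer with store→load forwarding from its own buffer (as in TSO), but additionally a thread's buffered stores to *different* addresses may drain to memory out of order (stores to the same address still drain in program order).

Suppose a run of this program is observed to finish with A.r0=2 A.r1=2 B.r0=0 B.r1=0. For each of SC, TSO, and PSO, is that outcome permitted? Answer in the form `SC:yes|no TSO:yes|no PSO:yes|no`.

outcome vector order: (A.r0,A.r1,B.r0,B.r1)
[SC] allowed = {0100; 0102; 0122; 0200; 0202; 0222; 2100; 2102; 2122}
[TSO] allowed = {0100; 0102; 0122; 0200; 0202; 0222; 2100; 2102; 2122}
[PSO] allowed = {0100; 0102; 0122; 0200; 0202; 0222; 2100; 2102; 2122; 2200; 2202; 2222}
target 2200 ∈ {PSO}

SC:no TSO:no PSO:yes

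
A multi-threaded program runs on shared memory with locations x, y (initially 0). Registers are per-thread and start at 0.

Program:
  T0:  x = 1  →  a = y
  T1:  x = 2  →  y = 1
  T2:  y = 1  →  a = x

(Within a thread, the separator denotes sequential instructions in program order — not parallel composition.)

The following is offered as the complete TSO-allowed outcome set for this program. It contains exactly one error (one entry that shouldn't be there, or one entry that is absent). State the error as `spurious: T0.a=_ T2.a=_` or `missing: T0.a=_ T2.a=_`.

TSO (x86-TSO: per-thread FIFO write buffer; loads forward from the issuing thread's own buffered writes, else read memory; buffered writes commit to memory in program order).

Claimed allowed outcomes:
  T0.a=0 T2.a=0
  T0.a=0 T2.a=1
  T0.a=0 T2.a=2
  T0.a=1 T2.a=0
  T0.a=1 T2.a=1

missing: T0.a=1 T2.a=2

outcome vector order: (T0.a,T2.a)
TSO (6): (0,0), (0,1), (0,2), (1,0), (1,1), (1,2)
TSO∖claimed = {(1,2)}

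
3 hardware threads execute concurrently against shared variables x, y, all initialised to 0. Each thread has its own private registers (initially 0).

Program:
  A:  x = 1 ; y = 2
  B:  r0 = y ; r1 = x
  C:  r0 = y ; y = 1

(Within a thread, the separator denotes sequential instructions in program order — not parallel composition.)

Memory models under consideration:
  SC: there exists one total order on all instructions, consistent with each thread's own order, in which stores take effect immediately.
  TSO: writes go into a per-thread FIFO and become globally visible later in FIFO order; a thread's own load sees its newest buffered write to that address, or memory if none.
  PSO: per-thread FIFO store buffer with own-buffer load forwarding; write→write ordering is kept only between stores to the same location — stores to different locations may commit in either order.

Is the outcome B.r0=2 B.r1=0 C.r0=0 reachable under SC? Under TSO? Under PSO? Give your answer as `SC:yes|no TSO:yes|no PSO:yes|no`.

outcome vector order: (B.r0,B.r1,C.r0)
SC: 9 outcomes — {0/0/0; 0/0/2; 0/1/0; 0/1/2; 1/0/0; 1/1/0; 1/1/2; 2/1/0; 2/1/2}
TSO: 9 outcomes — {0/0/0; 0/0/2; 0/1/0; 0/1/2; 1/0/0; 1/1/0; 1/1/2; 2/1/0; 2/1/2}
PSO: 12 outcomes — {0/0/0; 0/0/2; 0/1/0; 0/1/2; 1/0/0; 1/0/2; 1/1/0; 1/1/2; 2/0/0; 2/0/2; 2/1/0; 2/1/2}
target 2/0/0 ∈ {PSO}

SC:no TSO:no PSO:yes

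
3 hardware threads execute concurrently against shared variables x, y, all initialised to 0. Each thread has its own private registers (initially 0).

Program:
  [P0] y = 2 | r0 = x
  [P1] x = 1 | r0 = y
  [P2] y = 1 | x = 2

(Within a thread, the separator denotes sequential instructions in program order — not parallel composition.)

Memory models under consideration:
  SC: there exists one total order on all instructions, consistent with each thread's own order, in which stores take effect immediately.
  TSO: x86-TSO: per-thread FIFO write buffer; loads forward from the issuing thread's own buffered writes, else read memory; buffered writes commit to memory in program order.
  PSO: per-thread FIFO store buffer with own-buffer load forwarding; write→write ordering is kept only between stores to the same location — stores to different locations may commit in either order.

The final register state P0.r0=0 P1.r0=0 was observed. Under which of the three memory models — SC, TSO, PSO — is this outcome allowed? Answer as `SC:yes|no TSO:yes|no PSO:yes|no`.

outcome vector order: (P0.r0,P1.r0)
SC: 8 outcomes — {(0,1); (0,2); (1,0); (1,1); (1,2); (2,0); (2,1); (2,2)}
TSO: 9 outcomes — {(0,0); (0,1); (0,2); (1,0); (1,1); (1,2); (2,0); (2,1); (2,2)}
PSO: 9 outcomes — {(0,0); (0,1); (0,2); (1,0); (1,1); (1,2); (2,0); (2,1); (2,2)}
target (0,0) ∈ {TSO,PSO}

SC:no TSO:yes PSO:yes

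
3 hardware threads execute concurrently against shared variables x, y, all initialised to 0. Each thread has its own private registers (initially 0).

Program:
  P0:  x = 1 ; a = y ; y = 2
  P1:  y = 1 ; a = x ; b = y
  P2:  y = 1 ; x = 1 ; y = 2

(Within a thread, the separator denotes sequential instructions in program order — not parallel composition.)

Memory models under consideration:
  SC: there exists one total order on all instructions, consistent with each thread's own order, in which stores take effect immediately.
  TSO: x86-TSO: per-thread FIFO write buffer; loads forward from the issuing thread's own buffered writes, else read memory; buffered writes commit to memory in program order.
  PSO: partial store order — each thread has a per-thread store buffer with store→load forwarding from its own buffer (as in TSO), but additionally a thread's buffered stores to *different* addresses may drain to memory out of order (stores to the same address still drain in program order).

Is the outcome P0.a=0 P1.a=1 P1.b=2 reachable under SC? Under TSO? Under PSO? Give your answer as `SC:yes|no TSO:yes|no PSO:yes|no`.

outcome vector order: (P0.a,P1.a,P1.b)
SC: 10 outcomes — {011 012 101 102 111 112 201 202 211 212}
TSO: 12 outcomes — {001 002 011 012 101 102 111 112 201 202 211 212}
PSO: 12 outcomes — {001 002 011 012 101 102 111 112 201 202 211 212}
target 012 ∈ {SC,TSO,PSO}

SC:yes TSO:yes PSO:yes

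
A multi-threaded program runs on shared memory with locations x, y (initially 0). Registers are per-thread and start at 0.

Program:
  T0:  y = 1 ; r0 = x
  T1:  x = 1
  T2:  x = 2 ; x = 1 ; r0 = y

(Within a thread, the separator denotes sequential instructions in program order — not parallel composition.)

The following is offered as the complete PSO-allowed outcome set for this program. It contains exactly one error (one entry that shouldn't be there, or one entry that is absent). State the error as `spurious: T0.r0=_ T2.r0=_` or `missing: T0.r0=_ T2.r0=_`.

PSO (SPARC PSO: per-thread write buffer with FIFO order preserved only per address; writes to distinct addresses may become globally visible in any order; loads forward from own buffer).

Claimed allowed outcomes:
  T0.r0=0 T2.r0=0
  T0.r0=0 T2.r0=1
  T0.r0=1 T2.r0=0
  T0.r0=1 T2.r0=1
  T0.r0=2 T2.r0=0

missing: T0.r0=2 T2.r0=1

outcome vector order: (T0.r0,T2.r0)
under PSO → <0 0>; <0 1>; <1 0>; <1 1>; <2 0>; <2 1>
PSO∖claimed = {<2 1>}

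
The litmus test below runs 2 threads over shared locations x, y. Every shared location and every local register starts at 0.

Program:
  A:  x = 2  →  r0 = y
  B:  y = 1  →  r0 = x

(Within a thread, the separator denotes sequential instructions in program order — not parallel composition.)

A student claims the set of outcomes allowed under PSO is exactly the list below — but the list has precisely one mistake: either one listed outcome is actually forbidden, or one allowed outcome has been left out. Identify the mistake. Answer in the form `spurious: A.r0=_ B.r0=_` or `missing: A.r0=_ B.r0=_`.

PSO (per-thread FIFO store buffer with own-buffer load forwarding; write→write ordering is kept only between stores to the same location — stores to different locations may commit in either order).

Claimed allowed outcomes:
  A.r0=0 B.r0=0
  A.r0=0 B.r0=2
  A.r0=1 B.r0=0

missing: A.r0=1 B.r0=2

outcome vector order: (A.r0,B.r0)
PSO: 4 outcomes — {<0 0>; <0 2>; <1 0>; <1 2>}
PSO∖claimed = {<1 2>}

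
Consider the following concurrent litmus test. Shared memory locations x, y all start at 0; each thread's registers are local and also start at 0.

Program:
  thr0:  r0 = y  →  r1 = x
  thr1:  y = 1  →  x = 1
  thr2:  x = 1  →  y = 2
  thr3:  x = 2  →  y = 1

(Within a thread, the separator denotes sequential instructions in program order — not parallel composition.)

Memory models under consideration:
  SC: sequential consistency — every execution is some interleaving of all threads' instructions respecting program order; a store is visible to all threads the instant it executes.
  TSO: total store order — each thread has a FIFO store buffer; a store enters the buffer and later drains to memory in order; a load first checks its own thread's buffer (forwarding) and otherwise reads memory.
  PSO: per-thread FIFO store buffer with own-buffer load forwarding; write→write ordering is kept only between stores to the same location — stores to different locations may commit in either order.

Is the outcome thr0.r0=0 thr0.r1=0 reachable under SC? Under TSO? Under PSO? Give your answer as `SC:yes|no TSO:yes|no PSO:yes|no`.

SC:yes TSO:yes PSO:yes

outcome vector order: (thr0.r0,thr0.r1)
SC: 8 outcomes — {(0,0); (0,1); (0,2); (1,0); (1,1); (1,2); (2,1); (2,2)}
TSO: 8 outcomes — {(0,0); (0,1); (0,2); (1,0); (1,1); (1,2); (2,1); (2,2)}
PSO: 9 outcomes — {(0,0); (0,1); (0,2); (1,0); (1,1); (1,2); (2,0); (2,1); (2,2)}
target (0,0) ∈ {SC,TSO,PSO}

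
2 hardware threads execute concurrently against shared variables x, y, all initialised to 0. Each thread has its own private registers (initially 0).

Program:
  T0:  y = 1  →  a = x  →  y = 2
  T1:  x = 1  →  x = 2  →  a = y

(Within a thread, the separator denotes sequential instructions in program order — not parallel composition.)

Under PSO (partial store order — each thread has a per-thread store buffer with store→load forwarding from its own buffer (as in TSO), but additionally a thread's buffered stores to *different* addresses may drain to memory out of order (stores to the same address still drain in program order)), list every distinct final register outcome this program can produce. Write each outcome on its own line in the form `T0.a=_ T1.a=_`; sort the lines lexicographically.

T0.a=0 T1.a=0
T0.a=0 T1.a=1
T0.a=0 T1.a=2
T0.a=1 T1.a=0
T0.a=1 T1.a=1
T0.a=1 T1.a=2
T0.a=2 T1.a=0
T0.a=2 T1.a=1
T0.a=2 T1.a=2

outcome vector order: (T0.a,T1.a)
|PSO outcomes| = 9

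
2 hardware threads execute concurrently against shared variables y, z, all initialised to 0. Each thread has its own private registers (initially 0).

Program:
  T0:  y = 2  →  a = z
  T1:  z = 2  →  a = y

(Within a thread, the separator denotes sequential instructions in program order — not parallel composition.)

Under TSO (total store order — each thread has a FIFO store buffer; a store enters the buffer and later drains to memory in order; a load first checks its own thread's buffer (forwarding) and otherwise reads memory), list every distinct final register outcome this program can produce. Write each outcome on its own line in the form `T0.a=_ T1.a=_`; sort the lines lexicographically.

T0.a=0 T1.a=0
T0.a=0 T1.a=2
T0.a=2 T1.a=0
T0.a=2 T1.a=2

outcome vector order: (T0.a,T1.a)
|TSO outcomes| = 4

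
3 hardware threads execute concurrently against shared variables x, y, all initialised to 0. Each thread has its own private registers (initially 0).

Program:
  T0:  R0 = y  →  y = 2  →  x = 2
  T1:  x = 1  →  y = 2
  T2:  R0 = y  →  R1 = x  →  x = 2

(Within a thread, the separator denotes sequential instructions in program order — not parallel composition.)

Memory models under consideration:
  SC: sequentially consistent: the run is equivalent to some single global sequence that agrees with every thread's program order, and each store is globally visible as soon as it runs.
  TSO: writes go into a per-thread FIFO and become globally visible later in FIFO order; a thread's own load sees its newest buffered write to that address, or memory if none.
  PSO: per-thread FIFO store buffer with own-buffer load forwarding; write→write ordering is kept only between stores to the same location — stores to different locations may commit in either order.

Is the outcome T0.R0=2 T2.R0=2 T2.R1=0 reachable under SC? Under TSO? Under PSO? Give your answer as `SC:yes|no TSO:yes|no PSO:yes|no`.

outcome vector order: (T0.R0,T2.R0,T2.R1)
SC: 11 outcomes — {(0,0,0) (0,0,1) (0,0,2) (0,2,0) (0,2,1) (0,2,2) (2,0,0) (2,0,1) (2,0,2) (2,2,1) (2,2,2)}
TSO: 11 outcomes — {(0,0,0) (0,0,1) (0,0,2) (0,2,0) (0,2,1) (0,2,2) (2,0,0) (2,0,1) (2,0,2) (2,2,1) (2,2,2)}
PSO: 12 outcomes — {(0,0,0) (0,0,1) (0,0,2) (0,2,0) (0,2,1) (0,2,2) (2,0,0) (2,0,1) (2,0,2) (2,2,0) (2,2,1) (2,2,2)}
target (2,2,0) ∈ {PSO}

SC:no TSO:no PSO:yes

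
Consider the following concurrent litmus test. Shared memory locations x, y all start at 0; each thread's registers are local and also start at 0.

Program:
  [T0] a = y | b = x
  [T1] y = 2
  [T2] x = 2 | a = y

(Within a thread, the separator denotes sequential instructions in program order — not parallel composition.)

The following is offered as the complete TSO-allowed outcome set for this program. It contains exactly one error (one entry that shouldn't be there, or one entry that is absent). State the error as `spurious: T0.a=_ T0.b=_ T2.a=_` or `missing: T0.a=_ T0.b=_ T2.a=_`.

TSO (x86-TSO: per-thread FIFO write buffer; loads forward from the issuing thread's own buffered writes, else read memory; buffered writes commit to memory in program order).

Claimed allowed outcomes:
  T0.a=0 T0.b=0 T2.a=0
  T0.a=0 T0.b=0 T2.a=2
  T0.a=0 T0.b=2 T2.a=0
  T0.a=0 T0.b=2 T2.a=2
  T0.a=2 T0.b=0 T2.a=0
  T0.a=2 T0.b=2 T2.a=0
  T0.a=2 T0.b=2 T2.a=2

outcome vector order: (T0.a,T0.b,T2.a)
TSO (8): <0 0 0>, <0 0 2>, <0 2 0>, <0 2 2>, <2 0 0>, <2 0 2>, <2 2 0>, <2 2 2>
TSO∖claimed = {<2 0 2>}

missing: T0.a=2 T0.b=0 T2.a=2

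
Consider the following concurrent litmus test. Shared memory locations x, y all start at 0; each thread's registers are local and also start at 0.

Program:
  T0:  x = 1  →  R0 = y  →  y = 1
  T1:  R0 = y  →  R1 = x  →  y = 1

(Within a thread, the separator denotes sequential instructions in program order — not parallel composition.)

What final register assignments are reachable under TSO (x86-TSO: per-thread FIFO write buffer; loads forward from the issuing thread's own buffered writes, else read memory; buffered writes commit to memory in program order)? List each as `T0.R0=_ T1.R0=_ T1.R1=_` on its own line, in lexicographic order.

outcome vector order: (T0.R0,T1.R0,T1.R1)
|TSO outcomes| = 5

T0.R0=0 T1.R0=0 T1.R1=0
T0.R0=0 T1.R0=0 T1.R1=1
T0.R0=0 T1.R0=1 T1.R1=1
T0.R0=1 T1.R0=0 T1.R1=0
T0.R0=1 T1.R0=0 T1.R1=1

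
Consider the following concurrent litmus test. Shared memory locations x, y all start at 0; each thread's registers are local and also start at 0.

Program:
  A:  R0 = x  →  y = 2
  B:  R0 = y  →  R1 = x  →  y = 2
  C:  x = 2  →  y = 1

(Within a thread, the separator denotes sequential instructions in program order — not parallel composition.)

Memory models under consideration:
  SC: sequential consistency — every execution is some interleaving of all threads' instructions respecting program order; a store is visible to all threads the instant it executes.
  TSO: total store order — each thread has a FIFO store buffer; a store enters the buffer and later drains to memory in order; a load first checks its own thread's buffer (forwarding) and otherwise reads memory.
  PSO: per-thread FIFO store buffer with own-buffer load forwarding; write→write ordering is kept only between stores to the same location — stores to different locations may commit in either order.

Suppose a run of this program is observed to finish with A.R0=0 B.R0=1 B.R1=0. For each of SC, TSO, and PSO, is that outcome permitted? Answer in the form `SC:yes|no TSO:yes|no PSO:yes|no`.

outcome vector order: (A.R0,B.R0,B.R1)
[SC] allowed = {<0 0 0> <0 0 2> <0 1 2> <0 2 0> <0 2 2> <2 0 0> <2 0 2> <2 1 2> <2 2 2>}
[TSO] allowed = {<0 0 0> <0 0 2> <0 1 2> <0 2 0> <0 2 2> <2 0 0> <2 0 2> <2 1 2> <2 2 2>}
[PSO] allowed = {<0 0 0> <0 0 2> <0 1 0> <0 1 2> <0 2 0> <0 2 2> <2 0 0> <2 0 2> <2 1 0> <2 1 2> <2 2 2>}
target <0 1 0> ∈ {PSO}

SC:no TSO:no PSO:yes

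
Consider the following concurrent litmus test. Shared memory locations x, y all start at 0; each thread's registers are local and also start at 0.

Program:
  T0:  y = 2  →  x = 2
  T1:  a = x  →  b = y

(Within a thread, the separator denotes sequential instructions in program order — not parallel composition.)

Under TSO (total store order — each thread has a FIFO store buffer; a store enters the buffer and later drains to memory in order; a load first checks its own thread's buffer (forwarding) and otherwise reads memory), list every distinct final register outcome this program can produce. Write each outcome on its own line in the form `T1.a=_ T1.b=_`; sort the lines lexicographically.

outcome vector order: (T1.a,T1.b)
|TSO outcomes| = 3

T1.a=0 T1.b=0
T1.a=0 T1.b=2
T1.a=2 T1.b=2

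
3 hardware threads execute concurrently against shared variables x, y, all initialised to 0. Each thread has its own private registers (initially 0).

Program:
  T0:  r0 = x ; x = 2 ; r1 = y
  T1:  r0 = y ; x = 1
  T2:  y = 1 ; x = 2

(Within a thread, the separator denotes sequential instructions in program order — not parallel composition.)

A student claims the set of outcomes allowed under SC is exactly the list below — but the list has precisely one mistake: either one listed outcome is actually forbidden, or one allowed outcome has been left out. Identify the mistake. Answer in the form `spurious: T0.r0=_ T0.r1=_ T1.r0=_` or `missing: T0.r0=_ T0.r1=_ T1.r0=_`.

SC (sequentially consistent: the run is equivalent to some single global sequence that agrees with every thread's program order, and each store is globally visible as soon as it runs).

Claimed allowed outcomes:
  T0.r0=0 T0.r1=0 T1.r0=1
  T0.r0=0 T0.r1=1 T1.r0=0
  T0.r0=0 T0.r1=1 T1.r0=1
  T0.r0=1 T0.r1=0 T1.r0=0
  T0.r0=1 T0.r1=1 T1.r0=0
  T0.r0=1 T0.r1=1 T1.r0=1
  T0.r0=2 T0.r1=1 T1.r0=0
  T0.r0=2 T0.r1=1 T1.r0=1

missing: T0.r0=0 T0.r1=0 T1.r0=0

outcome vector order: (T0.r0,T0.r1,T1.r0)
SC: 9 outcomes — {<0 0 0> <0 0 1> <0 1 0> <0 1 1> <1 0 0> <1 1 0> <1 1 1> <2 1 0> <2 1 1>}
SC∖claimed = {<0 0 0>}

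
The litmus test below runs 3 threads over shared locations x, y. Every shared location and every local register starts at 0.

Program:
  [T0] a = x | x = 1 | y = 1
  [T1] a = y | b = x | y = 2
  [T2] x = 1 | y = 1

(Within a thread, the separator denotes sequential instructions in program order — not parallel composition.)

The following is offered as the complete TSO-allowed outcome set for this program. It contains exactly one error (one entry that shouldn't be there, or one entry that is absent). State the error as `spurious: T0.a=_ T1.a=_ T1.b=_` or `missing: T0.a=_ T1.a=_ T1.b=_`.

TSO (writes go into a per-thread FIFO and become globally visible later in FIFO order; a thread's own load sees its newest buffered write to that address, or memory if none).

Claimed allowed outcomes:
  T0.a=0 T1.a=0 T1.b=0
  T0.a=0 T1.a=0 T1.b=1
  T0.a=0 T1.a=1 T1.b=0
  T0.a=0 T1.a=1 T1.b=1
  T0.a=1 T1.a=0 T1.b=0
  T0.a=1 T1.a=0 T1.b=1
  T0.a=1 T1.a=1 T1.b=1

spurious: T0.a=0 T1.a=1 T1.b=0

outcome vector order: (T0.a,T1.a,T1.b)
[TSO] allowed = {(0,0,0) (0,0,1) (0,1,1) (1,0,0) (1,0,1) (1,1,1)}
claimed∖TSO = {(0,1,0)}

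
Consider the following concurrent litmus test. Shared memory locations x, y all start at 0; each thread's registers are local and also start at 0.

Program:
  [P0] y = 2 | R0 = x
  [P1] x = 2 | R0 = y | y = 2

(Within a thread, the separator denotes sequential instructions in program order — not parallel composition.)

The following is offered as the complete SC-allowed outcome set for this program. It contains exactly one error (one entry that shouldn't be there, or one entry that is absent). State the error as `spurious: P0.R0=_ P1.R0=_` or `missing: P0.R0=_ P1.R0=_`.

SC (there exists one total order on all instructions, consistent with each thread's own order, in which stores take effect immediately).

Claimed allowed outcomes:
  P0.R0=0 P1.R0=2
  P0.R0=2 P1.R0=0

missing: P0.R0=2 P1.R0=2

outcome vector order: (P0.R0,P1.R0)
SC (3): <0 2>; <2 0>; <2 2>
SC∖claimed = {<2 2>}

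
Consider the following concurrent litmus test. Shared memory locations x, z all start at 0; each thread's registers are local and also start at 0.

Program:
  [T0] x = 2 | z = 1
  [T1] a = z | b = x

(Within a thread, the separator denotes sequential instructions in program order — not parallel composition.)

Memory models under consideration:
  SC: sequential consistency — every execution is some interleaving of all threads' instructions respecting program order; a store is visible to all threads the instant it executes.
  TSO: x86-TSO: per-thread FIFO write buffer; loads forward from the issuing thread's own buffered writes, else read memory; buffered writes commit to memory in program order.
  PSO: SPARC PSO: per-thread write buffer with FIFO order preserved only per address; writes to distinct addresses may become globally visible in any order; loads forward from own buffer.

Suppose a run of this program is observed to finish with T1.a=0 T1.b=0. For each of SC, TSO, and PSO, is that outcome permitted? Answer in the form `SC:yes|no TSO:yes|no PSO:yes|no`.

SC:yes TSO:yes PSO:yes

outcome vector order: (T1.a,T1.b)
SC (3): <0 0>; <0 2>; <1 2>
TSO (3): <0 0>; <0 2>; <1 2>
PSO (4): <0 0>; <0 2>; <1 0>; <1 2>
target <0 0> ∈ {SC,TSO,PSO}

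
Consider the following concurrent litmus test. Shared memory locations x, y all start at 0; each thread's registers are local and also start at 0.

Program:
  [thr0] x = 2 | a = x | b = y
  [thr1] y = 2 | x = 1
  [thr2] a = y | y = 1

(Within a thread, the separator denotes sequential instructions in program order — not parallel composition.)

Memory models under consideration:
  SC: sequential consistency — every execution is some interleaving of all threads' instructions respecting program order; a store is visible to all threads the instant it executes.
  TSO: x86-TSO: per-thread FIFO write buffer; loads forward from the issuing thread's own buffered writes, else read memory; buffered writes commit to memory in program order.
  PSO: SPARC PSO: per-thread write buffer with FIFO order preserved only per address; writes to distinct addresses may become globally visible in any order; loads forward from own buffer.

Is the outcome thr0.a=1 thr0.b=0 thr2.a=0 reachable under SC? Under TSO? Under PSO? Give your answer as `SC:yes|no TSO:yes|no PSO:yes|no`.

outcome vector order: (thr0.a,thr0.b,thr2.a)
SC: 10 outcomes — {(1,1,0); (1,1,2); (1,2,0); (1,2,2); (2,0,0); (2,0,2); (2,1,0); (2,1,2); (2,2,0); (2,2,2)}
TSO: 10 outcomes — {(1,1,0); (1,1,2); (1,2,0); (1,2,2); (2,0,0); (2,0,2); (2,1,0); (2,1,2); (2,2,0); (2,2,2)}
PSO: 12 outcomes — {(1,0,0); (1,0,2); (1,1,0); (1,1,2); (1,2,0); (1,2,2); (2,0,0); (2,0,2); (2,1,0); (2,1,2); (2,2,0); (2,2,2)}
target (1,0,0) ∈ {PSO}

SC:no TSO:no PSO:yes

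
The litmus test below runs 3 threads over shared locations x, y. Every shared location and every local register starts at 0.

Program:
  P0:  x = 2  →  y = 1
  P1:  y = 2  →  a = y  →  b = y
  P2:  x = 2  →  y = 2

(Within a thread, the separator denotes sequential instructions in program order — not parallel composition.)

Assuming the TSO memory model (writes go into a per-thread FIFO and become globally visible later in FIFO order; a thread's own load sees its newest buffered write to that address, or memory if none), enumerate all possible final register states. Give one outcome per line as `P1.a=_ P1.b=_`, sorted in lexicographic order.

outcome vector order: (P1.a,P1.b)
|TSO outcomes| = 4

P1.a=1 P1.b=1
P1.a=1 P1.b=2
P1.a=2 P1.b=1
P1.a=2 P1.b=2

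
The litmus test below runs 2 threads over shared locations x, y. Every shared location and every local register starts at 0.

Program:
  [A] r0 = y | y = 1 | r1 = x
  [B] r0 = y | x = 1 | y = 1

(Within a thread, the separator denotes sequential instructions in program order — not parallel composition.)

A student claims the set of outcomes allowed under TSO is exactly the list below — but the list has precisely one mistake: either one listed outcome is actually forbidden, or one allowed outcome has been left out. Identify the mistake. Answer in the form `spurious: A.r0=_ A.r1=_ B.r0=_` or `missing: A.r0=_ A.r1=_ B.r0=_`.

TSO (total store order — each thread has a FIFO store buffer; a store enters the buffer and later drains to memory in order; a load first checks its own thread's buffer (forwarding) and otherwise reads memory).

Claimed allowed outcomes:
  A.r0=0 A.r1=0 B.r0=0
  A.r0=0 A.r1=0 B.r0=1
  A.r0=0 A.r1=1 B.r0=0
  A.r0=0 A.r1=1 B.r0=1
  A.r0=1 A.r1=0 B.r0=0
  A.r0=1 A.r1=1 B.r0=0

outcome vector order: (A.r0,A.r1,B.r0)
under TSO → (0,0,0) (0,0,1) (0,1,0) (0,1,1) (1,1,0)
claimed∖TSO = {(1,0,0)}

spurious: A.r0=1 A.r1=0 B.r0=0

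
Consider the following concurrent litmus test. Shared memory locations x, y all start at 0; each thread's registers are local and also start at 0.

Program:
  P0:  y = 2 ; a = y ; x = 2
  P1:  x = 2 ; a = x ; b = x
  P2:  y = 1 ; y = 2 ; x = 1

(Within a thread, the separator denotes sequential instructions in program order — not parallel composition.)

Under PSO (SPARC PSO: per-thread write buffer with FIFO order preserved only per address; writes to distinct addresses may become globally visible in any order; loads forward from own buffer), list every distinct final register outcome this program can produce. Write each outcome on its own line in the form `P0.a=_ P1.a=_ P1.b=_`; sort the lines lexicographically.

P0.a=1 P1.a=1 P1.b=1
P0.a=1 P1.a=1 P1.b=2
P0.a=1 P1.a=2 P1.b=1
P0.a=1 P1.a=2 P1.b=2
P0.a=2 P1.a=1 P1.b=1
P0.a=2 P1.a=1 P1.b=2
P0.a=2 P1.a=2 P1.b=1
P0.a=2 P1.a=2 P1.b=2

outcome vector order: (P0.a,P1.a,P1.b)
|PSO outcomes| = 8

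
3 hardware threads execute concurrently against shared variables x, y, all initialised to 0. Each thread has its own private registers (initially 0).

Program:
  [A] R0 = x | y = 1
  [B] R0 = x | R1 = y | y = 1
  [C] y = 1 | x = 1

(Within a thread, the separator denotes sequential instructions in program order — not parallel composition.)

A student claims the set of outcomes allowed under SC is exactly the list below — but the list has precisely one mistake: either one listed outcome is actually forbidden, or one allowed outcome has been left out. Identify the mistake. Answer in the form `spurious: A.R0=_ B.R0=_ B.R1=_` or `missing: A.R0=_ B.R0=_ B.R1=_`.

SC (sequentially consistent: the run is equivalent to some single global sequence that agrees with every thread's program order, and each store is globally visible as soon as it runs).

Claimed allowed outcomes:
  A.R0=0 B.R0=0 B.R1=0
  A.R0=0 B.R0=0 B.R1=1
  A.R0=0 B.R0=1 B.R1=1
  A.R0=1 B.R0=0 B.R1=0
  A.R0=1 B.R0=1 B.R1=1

missing: A.R0=1 B.R0=0 B.R1=1

outcome vector order: (A.R0,B.R0,B.R1)
SC: 6 outcomes — {<0 0 0> <0 0 1> <0 1 1> <1 0 0> <1 0 1> <1 1 1>}
SC∖claimed = {<1 0 1>}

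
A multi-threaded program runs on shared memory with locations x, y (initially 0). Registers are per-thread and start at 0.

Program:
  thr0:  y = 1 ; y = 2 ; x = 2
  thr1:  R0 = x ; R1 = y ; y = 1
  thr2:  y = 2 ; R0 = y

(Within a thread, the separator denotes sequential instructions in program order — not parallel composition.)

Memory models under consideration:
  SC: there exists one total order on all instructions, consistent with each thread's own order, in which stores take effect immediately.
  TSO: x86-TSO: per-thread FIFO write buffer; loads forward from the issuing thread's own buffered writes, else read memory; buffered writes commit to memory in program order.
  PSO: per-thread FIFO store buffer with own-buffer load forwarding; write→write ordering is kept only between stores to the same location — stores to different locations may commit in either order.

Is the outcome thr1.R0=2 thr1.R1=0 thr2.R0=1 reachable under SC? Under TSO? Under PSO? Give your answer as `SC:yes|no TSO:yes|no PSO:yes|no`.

outcome vector order: (thr1.R0,thr1.R1,thr2.R0)
SC (8): 001; 002; 011; 012; 021; 022; 221; 222
TSO (8): 001; 002; 011; 012; 021; 022; 221; 222
PSO (12): 001; 002; 011; 012; 021; 022; 201; 202; 211; 212; 221; 222
target 201 ∈ {PSO}

SC:no TSO:no PSO:yes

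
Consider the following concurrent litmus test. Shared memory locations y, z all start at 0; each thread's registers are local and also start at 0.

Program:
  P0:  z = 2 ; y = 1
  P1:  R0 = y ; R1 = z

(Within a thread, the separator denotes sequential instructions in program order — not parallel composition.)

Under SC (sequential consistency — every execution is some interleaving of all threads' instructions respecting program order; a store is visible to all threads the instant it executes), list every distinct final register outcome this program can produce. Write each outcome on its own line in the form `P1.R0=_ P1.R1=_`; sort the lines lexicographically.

P1.R0=0 P1.R1=0
P1.R0=0 P1.R1=2
P1.R0=1 P1.R1=2

outcome vector order: (P1.R0,P1.R1)
|SC outcomes| = 3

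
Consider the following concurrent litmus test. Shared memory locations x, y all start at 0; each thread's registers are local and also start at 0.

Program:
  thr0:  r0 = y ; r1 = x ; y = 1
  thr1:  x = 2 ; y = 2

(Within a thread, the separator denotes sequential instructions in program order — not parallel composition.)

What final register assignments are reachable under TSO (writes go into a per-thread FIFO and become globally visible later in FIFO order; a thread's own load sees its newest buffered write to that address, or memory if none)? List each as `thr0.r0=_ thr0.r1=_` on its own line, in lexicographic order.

outcome vector order: (thr0.r0,thr0.r1)
|TSO outcomes| = 3

thr0.r0=0 thr0.r1=0
thr0.r0=0 thr0.r1=2
thr0.r0=2 thr0.r1=2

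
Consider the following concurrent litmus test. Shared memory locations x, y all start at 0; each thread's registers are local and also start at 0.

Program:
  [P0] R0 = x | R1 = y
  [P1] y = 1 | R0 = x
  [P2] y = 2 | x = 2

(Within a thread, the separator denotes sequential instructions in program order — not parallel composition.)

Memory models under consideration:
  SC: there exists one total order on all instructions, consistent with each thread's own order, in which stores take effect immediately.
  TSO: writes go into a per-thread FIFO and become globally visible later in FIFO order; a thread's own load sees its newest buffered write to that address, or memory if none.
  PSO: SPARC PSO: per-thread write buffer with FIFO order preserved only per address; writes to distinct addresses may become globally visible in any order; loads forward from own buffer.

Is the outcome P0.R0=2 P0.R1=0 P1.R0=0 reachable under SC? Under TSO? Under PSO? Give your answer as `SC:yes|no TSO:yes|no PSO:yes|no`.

outcome vector order: (P0.R0,P0.R1,P1.R0)
under SC → 000 002 010 012 020 022 210 212 220 222
under TSO → 000 002 010 012 020 022 210 212 220 222
under PSO → 000 002 010 012 020 022 200 202 210 212 220 222
target 200 ∈ {PSO}

SC:no TSO:no PSO:yes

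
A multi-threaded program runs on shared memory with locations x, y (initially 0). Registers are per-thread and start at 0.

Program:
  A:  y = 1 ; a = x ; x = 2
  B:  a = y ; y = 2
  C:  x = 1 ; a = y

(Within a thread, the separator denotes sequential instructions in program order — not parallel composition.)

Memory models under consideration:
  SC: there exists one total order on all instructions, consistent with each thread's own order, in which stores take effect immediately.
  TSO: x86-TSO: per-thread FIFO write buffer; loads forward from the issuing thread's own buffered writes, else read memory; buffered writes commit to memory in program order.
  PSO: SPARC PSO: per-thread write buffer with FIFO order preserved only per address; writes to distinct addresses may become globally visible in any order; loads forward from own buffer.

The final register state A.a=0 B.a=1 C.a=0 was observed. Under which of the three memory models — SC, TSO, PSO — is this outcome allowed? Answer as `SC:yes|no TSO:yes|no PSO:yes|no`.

SC:no TSO:yes PSO:yes

outcome vector order: (A.a,B.a,C.a)
[SC] allowed = {<0 0 1>, <0 0 2>, <0 1 1>, <0 1 2>, <1 0 0>, <1 0 1>, <1 0 2>, <1 1 0>, <1 1 1>, <1 1 2>}
[TSO] allowed = {<0 0 0>, <0 0 1>, <0 0 2>, <0 1 0>, <0 1 1>, <0 1 2>, <1 0 0>, <1 0 1>, <1 0 2>, <1 1 0>, <1 1 1>, <1 1 2>}
[PSO] allowed = {<0 0 0>, <0 0 1>, <0 0 2>, <0 1 0>, <0 1 1>, <0 1 2>, <1 0 0>, <1 0 1>, <1 0 2>, <1 1 0>, <1 1 1>, <1 1 2>}
target <0 1 0> ∈ {TSO,PSO}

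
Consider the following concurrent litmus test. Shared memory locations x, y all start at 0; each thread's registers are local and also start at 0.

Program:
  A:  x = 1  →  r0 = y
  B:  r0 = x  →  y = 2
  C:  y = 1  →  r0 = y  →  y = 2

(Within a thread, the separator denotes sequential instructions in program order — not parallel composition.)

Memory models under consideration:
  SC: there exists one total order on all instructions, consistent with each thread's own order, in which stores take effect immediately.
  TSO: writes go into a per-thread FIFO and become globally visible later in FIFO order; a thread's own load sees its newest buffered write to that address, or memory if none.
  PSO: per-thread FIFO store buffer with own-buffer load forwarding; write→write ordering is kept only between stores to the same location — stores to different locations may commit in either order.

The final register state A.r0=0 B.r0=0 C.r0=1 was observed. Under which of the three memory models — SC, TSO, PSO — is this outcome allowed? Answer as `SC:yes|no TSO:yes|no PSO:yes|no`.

SC:yes TSO:yes PSO:yes

outcome vector order: (A.r0,B.r0,C.r0)
under SC → 0/0/1; 0/0/2; 0/1/1; 0/1/2; 1/0/1; 1/0/2; 1/1/1; 1/1/2; 2/0/1; 2/0/2; 2/1/1; 2/1/2
under TSO → 0/0/1; 0/0/2; 0/1/1; 0/1/2; 1/0/1; 1/0/2; 1/1/1; 1/1/2; 2/0/1; 2/0/2; 2/1/1; 2/1/2
under PSO → 0/0/1; 0/0/2; 0/1/1; 0/1/2; 1/0/1; 1/0/2; 1/1/1; 1/1/2; 2/0/1; 2/0/2; 2/1/1; 2/1/2
target 0/0/1 ∈ {SC,TSO,PSO}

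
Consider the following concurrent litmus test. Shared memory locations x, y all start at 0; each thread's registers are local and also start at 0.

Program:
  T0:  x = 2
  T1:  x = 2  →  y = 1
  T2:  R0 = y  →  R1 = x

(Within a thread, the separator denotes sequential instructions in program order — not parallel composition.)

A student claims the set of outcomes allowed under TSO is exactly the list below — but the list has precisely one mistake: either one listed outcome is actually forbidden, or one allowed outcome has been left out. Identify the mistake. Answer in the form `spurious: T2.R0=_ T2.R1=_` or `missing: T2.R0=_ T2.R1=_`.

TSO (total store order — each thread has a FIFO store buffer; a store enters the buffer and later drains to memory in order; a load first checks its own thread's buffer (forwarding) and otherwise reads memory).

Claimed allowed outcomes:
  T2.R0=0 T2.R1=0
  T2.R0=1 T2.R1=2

missing: T2.R0=0 T2.R1=2

outcome vector order: (T2.R0,T2.R1)
under TSO → (0,0) (0,2) (1,2)
TSO∖claimed = {(0,2)}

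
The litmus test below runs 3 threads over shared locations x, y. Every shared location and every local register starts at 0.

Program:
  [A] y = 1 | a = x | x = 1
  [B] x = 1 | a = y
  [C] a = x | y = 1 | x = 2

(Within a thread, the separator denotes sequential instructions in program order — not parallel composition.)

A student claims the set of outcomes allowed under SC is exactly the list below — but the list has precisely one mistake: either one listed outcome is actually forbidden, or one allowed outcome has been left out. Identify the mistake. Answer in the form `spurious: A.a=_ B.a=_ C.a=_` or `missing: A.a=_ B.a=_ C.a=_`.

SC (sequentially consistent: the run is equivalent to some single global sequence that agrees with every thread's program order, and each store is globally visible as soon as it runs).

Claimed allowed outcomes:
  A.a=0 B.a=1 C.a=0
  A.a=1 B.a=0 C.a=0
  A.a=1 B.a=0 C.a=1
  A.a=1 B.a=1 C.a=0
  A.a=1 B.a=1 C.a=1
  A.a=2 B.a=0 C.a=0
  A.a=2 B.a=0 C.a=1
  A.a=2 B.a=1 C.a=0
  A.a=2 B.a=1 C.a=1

missing: A.a=0 B.a=1 C.a=1

outcome vector order: (A.a,B.a,C.a)
under SC → 010, 011, 100, 101, 110, 111, 200, 201, 210, 211
SC∖claimed = {011}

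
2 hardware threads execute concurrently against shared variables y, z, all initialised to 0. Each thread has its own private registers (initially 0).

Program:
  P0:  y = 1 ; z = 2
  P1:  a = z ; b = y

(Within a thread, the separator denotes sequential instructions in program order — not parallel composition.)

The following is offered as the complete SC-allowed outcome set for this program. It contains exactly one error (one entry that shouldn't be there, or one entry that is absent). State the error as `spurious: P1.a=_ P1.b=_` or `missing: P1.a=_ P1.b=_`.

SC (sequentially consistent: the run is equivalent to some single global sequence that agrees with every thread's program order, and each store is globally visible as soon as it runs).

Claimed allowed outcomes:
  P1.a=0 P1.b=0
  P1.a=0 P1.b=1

outcome vector order: (P1.a,P1.b)
SC (3): 00; 01; 21
SC∖claimed = {21}

missing: P1.a=2 P1.b=1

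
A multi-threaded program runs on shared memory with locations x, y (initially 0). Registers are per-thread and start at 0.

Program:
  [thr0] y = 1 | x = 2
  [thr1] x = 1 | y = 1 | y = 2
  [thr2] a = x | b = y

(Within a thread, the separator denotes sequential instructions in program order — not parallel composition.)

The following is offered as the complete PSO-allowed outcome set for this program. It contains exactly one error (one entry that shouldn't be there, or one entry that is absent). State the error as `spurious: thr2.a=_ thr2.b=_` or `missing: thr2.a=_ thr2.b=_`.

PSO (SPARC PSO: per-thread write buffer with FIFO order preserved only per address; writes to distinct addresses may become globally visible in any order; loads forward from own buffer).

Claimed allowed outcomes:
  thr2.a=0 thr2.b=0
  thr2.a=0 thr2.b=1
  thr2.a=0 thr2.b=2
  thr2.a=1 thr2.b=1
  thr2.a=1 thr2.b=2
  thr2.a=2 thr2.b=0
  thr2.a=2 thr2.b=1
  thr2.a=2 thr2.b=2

outcome vector order: (thr2.a,thr2.b)
[PSO] allowed = {0/0 0/1 0/2 1/0 1/1 1/2 2/0 2/1 2/2}
PSO∖claimed = {1/0}

missing: thr2.a=1 thr2.b=0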